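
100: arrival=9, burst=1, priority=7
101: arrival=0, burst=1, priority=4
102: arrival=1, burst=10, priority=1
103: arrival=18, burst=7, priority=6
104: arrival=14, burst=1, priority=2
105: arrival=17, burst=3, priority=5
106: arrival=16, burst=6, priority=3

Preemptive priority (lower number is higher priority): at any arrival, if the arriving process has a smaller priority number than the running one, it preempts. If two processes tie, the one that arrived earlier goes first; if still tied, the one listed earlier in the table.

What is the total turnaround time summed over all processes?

43

Schedule: | 101 0-1 | 102 1-11 | 100 11-12 | idle 12-14 | 104 14-15 | idle 15-16 | 106 16-22 | 105 22-25 | 103 25-32 |
Completion: 100=12  101=1  102=11  103=32  104=15  105=25  106=22
Turnaround = completion − arrival: 100=3, 101=1, 102=10, 103=14, 104=1, 105=8, 106=6
Total turnaround = 3 + 1 + 10 + 14 + 1 + 8 + 6 = 43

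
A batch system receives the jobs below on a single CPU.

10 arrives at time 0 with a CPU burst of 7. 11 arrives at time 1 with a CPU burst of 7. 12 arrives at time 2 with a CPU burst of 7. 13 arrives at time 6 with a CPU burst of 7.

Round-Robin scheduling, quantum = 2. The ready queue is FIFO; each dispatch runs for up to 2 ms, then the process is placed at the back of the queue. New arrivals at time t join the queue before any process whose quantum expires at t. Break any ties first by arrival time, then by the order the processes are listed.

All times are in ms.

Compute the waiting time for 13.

15

Gantt: | 10 0-2 | 11 2-4 | 12 4-6 | 10 6-8 | 11 8-10 | 13 10-12 | 12 12-14 | 10 14-16 | 11 16-18 | 13 18-20 | 12 20-22 | 10 22-23 | 11 23-24 | 13 24-26 | 12 26-27 | 13 27-28 |
Completion: 10=23  11=24  12=27  13=28
Waiting(13) = turnaround − burst = 22 − 7 = 15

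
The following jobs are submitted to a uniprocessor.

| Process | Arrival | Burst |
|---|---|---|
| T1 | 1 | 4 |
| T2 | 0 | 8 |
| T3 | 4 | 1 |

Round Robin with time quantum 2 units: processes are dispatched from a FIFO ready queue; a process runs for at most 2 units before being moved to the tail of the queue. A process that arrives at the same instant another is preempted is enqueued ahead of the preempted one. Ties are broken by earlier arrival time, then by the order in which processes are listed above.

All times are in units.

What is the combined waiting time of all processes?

11

Schedule: | T2 0-2 | T1 2-4 | T2 4-6 | T3 6-7 | T1 7-9 | T2 9-13 |
Completion: T1=9  T2=13  T3=7
Turnaround (C−A): T1=8  T2=13  T3=3
Waiting = turnaround − burst: T1=4, T2=5, T3=2
Total waiting = 4 + 5 + 2 = 11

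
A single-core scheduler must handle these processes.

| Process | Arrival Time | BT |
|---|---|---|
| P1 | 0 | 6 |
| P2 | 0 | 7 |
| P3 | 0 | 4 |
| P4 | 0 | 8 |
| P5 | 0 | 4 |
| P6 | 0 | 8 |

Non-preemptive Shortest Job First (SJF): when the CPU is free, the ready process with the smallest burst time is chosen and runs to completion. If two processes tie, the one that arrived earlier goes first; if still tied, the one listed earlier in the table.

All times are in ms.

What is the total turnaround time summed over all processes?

113

Schedule: | P3 0-4 | P5 4-8 | P1 8-14 | P2 14-21 | P4 21-29 | P6 29-37 |
Completion: P1=14  P2=21  P3=4  P4=29  P5=8  P6=37
Turnaround = completion − arrival: P1=14, P2=21, P3=4, P4=29, P5=8, P6=37
Total turnaround = 14 + 21 + 4 + 29 + 8 + 37 = 113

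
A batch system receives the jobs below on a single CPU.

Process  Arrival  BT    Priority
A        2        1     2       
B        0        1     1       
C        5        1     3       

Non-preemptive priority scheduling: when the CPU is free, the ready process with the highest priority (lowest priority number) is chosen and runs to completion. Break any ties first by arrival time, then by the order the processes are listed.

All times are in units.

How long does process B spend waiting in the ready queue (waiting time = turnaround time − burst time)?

0

Timeline: | B 0-1 | idle 1-2 | A 2-3 | idle 3-5 | C 5-6 |
Completion: A=3  B=1  C=6
Turnaround (C−A): A=1  B=1  C=1
Waiting(B) = turnaround − burst = 1 − 1 = 0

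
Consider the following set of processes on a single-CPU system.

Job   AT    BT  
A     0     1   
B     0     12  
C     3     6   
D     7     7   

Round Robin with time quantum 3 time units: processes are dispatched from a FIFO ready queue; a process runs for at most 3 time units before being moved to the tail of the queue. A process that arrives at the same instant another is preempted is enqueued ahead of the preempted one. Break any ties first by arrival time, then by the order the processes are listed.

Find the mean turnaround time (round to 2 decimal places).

Gantt: | A 0-1 | B 1-4 | C 4-7 | B 7-10 | D 10-13 | C 13-16 | B 16-19 | D 19-22 | B 22-25 | D 25-26 |
Completion: A=1  B=25  C=16  D=26
Turnaround (C−A): A=1  B=25  C=13  D=19
Turnaround times: A=1, B=25, C=13, D=19
Average turnaround = (1+25+13+19) / 4 = 58/4 = 14.50

14.50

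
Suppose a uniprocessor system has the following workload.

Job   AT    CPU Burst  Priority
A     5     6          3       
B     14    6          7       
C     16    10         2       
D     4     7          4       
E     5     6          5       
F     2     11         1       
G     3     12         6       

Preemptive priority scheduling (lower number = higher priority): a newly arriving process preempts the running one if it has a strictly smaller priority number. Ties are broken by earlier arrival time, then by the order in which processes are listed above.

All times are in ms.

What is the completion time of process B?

Gantt: | idle 0-2 | F 2-13 | A 13-16 | C 16-26 | A 26-29 | D 29-36 | E 36-42 | G 42-54 | B 54-60 |
Completion: A=29  B=60  C=26  D=36  E=42  F=13  G=54
Turnaround (C−A): A=24  B=46  C=10  D=32  E=37  F=11  G=51

60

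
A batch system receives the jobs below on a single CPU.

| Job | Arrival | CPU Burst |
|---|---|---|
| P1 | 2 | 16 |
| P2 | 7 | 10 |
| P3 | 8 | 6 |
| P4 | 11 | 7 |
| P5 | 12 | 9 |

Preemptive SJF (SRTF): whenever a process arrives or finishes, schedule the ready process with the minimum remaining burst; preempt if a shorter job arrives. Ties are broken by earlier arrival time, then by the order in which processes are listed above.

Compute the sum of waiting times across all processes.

66

Gantt: | idle 0-2 | P1 2-7 | P2 7-8 | P3 8-14 | P4 14-21 | P2 21-30 | P5 30-39 | P1 39-50 |
Completion: P1=50  P2=30  P3=14  P4=21  P5=39
Waiting = turnaround − burst: P1=32, P2=13, P3=0, P4=3, P5=18
Total waiting = 32 + 13 + 0 + 3 + 18 = 66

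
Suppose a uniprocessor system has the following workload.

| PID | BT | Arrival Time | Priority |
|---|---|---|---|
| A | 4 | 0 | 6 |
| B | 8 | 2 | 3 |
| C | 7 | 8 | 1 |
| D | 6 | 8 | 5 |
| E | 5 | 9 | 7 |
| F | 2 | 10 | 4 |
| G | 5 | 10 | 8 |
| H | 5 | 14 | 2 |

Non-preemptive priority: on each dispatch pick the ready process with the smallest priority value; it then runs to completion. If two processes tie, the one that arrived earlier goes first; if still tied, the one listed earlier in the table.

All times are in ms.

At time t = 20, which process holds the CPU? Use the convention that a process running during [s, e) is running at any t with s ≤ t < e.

H

Schedule: | A 0-4 | B 4-12 | C 12-19 | H 19-24 | F 24-26 | D 26-32 | E 32-37 | G 37-42 |
Completion: A=4  B=12  C=19  D=32  E=37  F=26  G=42  H=24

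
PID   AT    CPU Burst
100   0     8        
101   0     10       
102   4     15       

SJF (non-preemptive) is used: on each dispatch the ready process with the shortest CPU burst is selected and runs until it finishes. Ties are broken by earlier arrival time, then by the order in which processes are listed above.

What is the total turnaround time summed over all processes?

Gantt: | 100 0-8 | 101 8-18 | 102 18-33 |
Completion: 100=8  101=18  102=33
Turnaround (C−A): 100=8  101=18  102=29
Turnaround = completion − arrival: 100=8, 101=18, 102=29
Total turnaround = 8 + 18 + 29 = 55

55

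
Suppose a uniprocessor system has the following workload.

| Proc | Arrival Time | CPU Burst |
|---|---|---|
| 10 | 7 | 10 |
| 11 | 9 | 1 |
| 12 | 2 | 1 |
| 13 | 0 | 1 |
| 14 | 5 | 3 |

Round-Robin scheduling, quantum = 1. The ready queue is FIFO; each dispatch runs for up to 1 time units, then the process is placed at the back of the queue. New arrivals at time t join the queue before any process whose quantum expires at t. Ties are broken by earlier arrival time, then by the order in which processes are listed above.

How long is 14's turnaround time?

Schedule: | 13 0-1 | idle 1-2 | 12 2-3 | idle 3-5 | 14 5-7 | 10 7-8 | 14 8-9 | 10 9-10 | 11 10-11 | 10 11-19 |
Completion: 10=19  11=11  12=3  13=1  14=9
Turnaround(14) = completion − arrival = 9 − 5 = 4

4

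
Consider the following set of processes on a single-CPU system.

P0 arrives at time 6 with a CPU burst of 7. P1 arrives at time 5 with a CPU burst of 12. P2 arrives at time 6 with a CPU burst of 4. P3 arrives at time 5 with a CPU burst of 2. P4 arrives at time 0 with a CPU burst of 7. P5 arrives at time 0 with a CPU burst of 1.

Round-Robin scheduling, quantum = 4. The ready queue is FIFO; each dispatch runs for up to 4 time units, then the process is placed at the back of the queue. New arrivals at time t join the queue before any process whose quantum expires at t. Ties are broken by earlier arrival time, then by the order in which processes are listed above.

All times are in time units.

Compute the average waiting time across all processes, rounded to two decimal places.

9.33

Timeline: | P4 0-4 | P5 4-5 | P4 5-8 | P1 8-12 | P3 12-14 | P0 14-18 | P2 18-22 | P1 22-26 | P0 26-29 | P1 29-33 |
Completion: P0=29  P1=33  P2=22  P3=14  P4=8  P5=5
Waiting times: P0=16, P1=16, P2=12, P3=7, P4=1, P5=4
Average waiting = (16+16+12+7+1+4) / 6 = 56/6 = 9.33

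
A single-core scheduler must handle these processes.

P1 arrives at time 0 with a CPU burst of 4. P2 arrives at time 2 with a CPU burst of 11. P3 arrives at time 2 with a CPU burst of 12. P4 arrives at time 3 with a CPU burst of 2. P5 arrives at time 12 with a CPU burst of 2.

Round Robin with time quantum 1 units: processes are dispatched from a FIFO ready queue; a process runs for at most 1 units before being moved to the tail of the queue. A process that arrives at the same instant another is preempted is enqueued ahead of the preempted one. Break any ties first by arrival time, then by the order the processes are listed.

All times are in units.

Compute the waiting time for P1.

5

Timeline: | P1 0-2 | P2 2-3 | P3 3-4 | P1 4-5 | P4 5-6 | P2 6-7 | P3 7-8 | P1 8-9 | P4 9-10 | P2 10-11 | P3 11-12 | P2 12-13 | P5 13-14 | P3 14-15 | P2 15-16 | P5 16-17 | P3 17-18 | P2 18-19 | P3 19-20 | P2 20-21 | P3 21-22 | P2 22-23 | P3 23-24 | P2 24-25 | P3 25-26 | P2 26-27 | P3 27-28 | P2 28-29 | P3 29-31 |
Completion: P1=9  P2=29  P3=31  P4=10  P5=17
Turnaround (C−A): P1=9  P2=27  P3=29  P4=7  P5=5
Waiting(P1) = turnaround − burst = 9 − 4 = 5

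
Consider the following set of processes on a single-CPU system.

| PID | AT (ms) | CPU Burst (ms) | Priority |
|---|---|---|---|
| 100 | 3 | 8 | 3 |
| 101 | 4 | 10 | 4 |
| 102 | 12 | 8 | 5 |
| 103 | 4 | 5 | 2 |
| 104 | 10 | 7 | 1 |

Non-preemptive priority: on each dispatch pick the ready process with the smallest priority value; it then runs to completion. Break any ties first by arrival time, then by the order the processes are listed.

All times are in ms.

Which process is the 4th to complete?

Gantt: | idle 0-3 | 100 3-11 | 104 11-18 | 103 18-23 | 101 23-33 | 102 33-41 |
Completion: 100=11  101=33  102=41  103=23  104=18
Turnaround (C−A): 100=8  101=29  102=29  103=19  104=8
Finish order: 100 → 104 → 103 → 101 → 102

101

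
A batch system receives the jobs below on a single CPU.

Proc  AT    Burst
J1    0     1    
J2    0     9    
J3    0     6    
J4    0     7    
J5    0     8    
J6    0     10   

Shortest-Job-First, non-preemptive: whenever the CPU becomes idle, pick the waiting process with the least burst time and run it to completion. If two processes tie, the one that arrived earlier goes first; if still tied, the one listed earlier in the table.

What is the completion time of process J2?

31

Gantt: | J1 0-1 | J3 1-7 | J4 7-14 | J5 14-22 | J2 22-31 | J6 31-41 |
Completion: J1=1  J2=31  J3=7  J4=14  J5=22  J6=41
Turnaround (C−A): J1=1  J2=31  J3=7  J4=14  J5=22  J6=41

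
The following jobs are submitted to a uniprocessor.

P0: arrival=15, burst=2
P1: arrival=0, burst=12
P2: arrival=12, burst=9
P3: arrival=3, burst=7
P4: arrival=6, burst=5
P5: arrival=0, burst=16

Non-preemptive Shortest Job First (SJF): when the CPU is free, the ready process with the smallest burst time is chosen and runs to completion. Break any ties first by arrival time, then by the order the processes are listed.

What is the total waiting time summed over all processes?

Schedule: | P1 0-12 | P4 12-17 | P0 17-19 | P3 19-26 | P2 26-35 | P5 35-51 |
Completion: P0=19  P1=12  P2=35  P3=26  P4=17  P5=51
Turnaround (C−A): P0=4  P1=12  P2=23  P3=23  P4=11  P5=51
Waiting = turnaround − burst: P0=2, P1=0, P2=14, P3=16, P4=6, P5=35
Total waiting = 2 + 0 + 14 + 16 + 6 + 35 = 73

73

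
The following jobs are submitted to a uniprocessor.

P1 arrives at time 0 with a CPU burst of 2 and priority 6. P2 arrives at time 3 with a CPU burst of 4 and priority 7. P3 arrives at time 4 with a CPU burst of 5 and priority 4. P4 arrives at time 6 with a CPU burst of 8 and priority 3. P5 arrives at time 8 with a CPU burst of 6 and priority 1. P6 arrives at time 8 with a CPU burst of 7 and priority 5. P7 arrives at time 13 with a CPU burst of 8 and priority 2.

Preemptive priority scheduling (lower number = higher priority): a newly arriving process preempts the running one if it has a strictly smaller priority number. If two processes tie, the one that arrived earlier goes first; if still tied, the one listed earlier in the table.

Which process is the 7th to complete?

P2

Timeline: | P1 0-2 | idle 2-3 | P2 3-4 | P3 4-6 | P4 6-8 | P5 8-14 | P7 14-22 | P4 22-28 | P3 28-31 | P6 31-38 | P2 38-41 |
Completion: P1=2  P2=41  P3=31  P4=28  P5=14  P6=38  P7=22
Turnaround (C−A): P1=2  P2=38  P3=27  P4=22  P5=6  P6=30  P7=9
Finish order: P1 → P5 → P7 → P4 → P3 → P6 → P2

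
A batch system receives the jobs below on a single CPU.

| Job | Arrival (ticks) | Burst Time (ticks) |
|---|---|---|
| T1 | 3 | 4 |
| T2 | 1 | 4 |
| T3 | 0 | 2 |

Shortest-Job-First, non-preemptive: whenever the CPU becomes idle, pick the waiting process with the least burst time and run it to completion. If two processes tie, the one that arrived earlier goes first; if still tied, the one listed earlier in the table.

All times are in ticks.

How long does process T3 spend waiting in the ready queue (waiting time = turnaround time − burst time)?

0

Schedule: | T3 0-2 | T2 2-6 | T1 6-10 |
Completion: T1=10  T2=6  T3=2
Waiting(T3) = turnaround − burst = 2 − 2 = 0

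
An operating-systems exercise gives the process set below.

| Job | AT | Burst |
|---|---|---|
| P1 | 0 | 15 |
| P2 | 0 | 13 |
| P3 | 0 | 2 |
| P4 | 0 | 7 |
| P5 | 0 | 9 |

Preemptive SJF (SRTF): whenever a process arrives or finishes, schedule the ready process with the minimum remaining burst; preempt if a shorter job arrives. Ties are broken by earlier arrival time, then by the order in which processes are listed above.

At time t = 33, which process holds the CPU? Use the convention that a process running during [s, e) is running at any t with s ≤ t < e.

Timeline: | P3 0-2 | P4 2-9 | P5 9-18 | P2 18-31 | P1 31-46 |
Completion: P1=46  P2=31  P3=2  P4=9  P5=18

P1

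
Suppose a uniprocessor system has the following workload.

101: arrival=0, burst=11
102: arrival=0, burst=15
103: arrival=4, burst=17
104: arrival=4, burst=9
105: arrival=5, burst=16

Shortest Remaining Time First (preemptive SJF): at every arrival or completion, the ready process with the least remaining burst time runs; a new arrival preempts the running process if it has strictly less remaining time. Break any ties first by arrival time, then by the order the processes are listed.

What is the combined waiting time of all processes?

104

Timeline: | 101 0-11 | 104 11-20 | 102 20-35 | 105 35-51 | 103 51-68 |
Completion: 101=11  102=35  103=68  104=20  105=51
Turnaround (C−A): 101=11  102=35  103=64  104=16  105=46
Waiting = turnaround − burst: 101=0, 102=20, 103=47, 104=7, 105=30
Total waiting = 0 + 20 + 47 + 7 + 30 = 104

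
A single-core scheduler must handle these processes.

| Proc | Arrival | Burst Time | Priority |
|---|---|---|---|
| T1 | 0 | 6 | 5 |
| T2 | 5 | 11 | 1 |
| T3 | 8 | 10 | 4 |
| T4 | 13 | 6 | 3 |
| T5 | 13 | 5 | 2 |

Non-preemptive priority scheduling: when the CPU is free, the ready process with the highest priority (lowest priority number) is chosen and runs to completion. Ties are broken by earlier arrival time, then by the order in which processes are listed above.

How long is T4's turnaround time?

Gantt: | T1 0-6 | T2 6-17 | T5 17-22 | T4 22-28 | T3 28-38 |
Completion: T1=6  T2=17  T3=38  T4=28  T5=22
Turnaround(T4) = completion − arrival = 28 − 13 = 15

15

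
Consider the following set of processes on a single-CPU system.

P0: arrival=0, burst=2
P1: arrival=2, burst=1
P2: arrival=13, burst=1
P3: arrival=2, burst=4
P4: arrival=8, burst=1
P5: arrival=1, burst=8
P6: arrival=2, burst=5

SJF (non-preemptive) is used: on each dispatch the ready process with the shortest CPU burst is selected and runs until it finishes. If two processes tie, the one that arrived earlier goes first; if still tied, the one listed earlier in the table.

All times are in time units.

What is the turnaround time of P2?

Timeline: | P0 0-2 | P1 2-3 | P3 3-7 | P6 7-12 | P4 12-13 | P2 13-14 | P5 14-22 |
Completion: P0=2  P1=3  P2=14  P3=7  P4=13  P5=22  P6=12
Turnaround(P2) = completion − arrival = 14 − 13 = 1

1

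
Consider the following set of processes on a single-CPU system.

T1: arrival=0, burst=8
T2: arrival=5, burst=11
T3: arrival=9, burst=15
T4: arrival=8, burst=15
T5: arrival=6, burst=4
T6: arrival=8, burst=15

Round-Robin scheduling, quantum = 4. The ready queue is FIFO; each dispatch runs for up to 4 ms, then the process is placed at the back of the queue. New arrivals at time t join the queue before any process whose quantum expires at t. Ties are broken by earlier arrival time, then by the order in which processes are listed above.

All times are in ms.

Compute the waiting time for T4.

Schedule: | T1 0-8 | T2 8-12 | T5 12-16 | T4 16-20 | T6 20-24 | T3 24-28 | T2 28-32 | T4 32-36 | T6 36-40 | T3 40-44 | T2 44-47 | T4 47-51 | T6 51-55 | T3 55-59 | T4 59-62 | T6 62-65 | T3 65-68 |
Completion: T1=8  T2=47  T3=68  T4=62  T5=16  T6=65
Turnaround (C−A): T1=8  T2=42  T3=59  T4=54  T5=10  T6=57
Waiting(T4) = turnaround − burst = 54 − 15 = 39

39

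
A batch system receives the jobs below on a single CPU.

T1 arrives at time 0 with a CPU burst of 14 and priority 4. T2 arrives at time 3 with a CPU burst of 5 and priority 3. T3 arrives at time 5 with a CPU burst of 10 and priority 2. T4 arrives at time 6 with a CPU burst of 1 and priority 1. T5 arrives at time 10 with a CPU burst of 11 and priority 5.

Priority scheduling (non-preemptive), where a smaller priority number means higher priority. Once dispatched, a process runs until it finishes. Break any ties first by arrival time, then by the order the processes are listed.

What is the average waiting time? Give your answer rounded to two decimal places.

Gantt: | T1 0-14 | T4 14-15 | T3 15-25 | T2 25-30 | T5 30-41 |
Completion: T1=14  T2=30  T3=25  T4=15  T5=41
Turnaround (C−A): T1=14  T2=27  T3=20  T4=9  T5=31
Waiting times: T1=0, T2=22, T3=10, T4=8, T5=20
Average waiting = (0+22+10+8+20) / 5 = 60/5 = 12.00

12.00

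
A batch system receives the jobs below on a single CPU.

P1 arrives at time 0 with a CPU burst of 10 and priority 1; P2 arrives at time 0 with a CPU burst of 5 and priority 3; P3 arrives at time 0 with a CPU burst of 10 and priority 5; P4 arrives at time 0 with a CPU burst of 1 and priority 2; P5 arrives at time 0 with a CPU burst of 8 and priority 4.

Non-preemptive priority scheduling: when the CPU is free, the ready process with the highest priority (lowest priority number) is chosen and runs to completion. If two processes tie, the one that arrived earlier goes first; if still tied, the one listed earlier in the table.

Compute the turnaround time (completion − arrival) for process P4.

Schedule: | P1 0-10 | P4 10-11 | P2 11-16 | P5 16-24 | P3 24-34 |
Completion: P1=10  P2=16  P3=34  P4=11  P5=24
Turnaround (C−A): P1=10  P2=16  P3=34  P4=11  P5=24
Turnaround(P4) = completion − arrival = 11 − 0 = 11

11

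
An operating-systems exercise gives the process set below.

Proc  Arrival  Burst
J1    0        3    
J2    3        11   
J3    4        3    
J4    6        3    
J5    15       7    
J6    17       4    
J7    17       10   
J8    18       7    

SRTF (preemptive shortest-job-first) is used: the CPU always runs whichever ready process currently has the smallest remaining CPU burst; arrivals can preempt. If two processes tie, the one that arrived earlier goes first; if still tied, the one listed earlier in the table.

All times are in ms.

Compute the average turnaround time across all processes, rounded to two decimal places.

Gantt: | J1 0-3 | J2 3-4 | J3 4-7 | J4 7-10 | J2 10-20 | J6 20-24 | J5 24-31 | J8 31-38 | J7 38-48 |
Completion: J1=3  J2=20  J3=7  J4=10  J5=31  J6=24  J7=48  J8=38
Turnaround times: J1=3, J2=17, J3=3, J4=4, J5=16, J6=7, J7=31, J8=20
Average turnaround = (3+17+3+4+16+7+31+20) / 8 = 101/8 = 12.63

12.63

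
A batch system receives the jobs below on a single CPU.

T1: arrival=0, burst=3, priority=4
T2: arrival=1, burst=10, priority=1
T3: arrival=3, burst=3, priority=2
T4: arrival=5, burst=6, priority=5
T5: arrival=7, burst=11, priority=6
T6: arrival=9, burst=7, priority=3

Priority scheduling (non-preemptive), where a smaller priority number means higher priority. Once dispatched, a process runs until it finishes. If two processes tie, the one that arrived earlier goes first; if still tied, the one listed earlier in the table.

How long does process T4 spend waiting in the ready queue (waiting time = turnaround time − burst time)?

18

Gantt: | T1 0-3 | T2 3-13 | T3 13-16 | T6 16-23 | T4 23-29 | T5 29-40 |
Completion: T1=3  T2=13  T3=16  T4=29  T5=40  T6=23
Waiting(T4) = turnaround − burst = 24 − 6 = 18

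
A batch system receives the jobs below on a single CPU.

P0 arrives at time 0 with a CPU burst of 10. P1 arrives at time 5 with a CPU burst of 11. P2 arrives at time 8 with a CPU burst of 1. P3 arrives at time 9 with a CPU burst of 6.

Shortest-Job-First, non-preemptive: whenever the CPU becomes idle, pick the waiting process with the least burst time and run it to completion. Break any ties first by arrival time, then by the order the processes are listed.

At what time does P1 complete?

Timeline: | P0 0-10 | P2 10-11 | P3 11-17 | P1 17-28 |
Completion: P0=10  P1=28  P2=11  P3=17

28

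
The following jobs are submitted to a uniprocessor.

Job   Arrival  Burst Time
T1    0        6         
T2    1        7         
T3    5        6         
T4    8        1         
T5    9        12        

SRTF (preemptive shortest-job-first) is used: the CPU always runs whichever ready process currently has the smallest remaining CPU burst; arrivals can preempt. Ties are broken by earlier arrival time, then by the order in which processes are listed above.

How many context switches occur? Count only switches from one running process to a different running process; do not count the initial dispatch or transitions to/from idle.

5

Gantt: | T1 0-6 | T3 6-8 | T4 8-9 | T3 9-13 | T2 13-20 | T5 20-32 |
Completion: T1=6  T2=20  T3=13  T4=9  T5=32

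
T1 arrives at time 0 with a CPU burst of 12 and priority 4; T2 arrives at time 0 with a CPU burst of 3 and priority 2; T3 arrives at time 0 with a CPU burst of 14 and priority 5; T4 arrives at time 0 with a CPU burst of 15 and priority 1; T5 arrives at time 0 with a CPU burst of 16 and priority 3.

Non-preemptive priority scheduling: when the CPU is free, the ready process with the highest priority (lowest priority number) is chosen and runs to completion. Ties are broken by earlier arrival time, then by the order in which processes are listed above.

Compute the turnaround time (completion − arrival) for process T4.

Timeline: | T4 0-15 | T2 15-18 | T5 18-34 | T1 34-46 | T3 46-60 |
Completion: T1=46  T2=18  T3=60  T4=15  T5=34
Turnaround (C−A): T1=46  T2=18  T3=60  T4=15  T5=34
Turnaround(T4) = completion − arrival = 15 − 0 = 15

15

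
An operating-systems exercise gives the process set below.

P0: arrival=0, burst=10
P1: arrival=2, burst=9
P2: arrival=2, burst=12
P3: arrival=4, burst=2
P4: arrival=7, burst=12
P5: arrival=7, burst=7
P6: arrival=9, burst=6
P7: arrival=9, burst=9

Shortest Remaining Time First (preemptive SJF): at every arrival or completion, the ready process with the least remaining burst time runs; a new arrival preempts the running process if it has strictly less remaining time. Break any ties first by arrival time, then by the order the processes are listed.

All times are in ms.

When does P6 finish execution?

Gantt: | P0 0-4 | P3 4-6 | P0 6-12 | P6 12-18 | P5 18-25 | P1 25-34 | P7 34-43 | P2 43-55 | P4 55-67 |
Completion: P0=12  P1=34  P2=55  P3=6  P4=67  P5=25  P6=18  P7=43

18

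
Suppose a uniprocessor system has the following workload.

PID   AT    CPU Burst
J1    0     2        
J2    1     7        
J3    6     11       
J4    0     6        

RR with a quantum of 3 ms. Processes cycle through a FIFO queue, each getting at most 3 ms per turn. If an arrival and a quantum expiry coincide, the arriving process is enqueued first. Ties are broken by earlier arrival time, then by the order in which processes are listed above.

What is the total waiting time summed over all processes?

Gantt: | J1 0-2 | J4 2-5 | J2 5-8 | J4 8-11 | J3 11-14 | J2 14-17 | J3 17-20 | J2 20-21 | J3 21-26 |
Completion: J1=2  J2=21  J3=26  J4=11
Waiting = turnaround − burst: J1=0, J2=13, J3=9, J4=5
Total waiting = 0 + 13 + 9 + 5 = 27

27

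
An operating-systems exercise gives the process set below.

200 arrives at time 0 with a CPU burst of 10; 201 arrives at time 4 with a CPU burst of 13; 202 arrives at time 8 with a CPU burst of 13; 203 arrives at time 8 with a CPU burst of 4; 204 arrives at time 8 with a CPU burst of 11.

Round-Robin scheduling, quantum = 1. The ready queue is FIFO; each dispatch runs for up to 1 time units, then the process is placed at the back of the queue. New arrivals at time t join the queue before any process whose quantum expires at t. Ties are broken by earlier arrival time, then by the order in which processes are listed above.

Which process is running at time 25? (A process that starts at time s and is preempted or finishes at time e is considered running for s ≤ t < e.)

Schedule: | 200 0-4 | 201 4-5 | 200 5-6 | 201 6-7 | 200 7-8 | 201 8-9 | 202 9-10 | 203 10-11 | 204 11-12 | 200 12-13 | 201 13-14 | 202 14-15 | 203 15-16 | 204 16-17 | 200 17-18 | 201 18-19 | 202 19-20 | 203 20-21 | 204 21-22 | 200 22-23 | 201 23-24 | 202 24-25 | 203 25-26 | 204 26-27 | 200 27-28 | 201 28-29 | 202 29-30 | 204 30-31 | 201 31-32 | 202 32-33 | 204 33-34 | 201 34-35 | 202 35-36 | 204 36-37 | 201 37-38 | 202 38-39 | 204 39-40 | 201 40-41 | 202 41-42 | 204 42-43 | 201 43-44 | 202 44-45 | 204 45-46 | 201 46-47 | 202 47-48 | 204 48-49 | 202 49-51 |
Completion: 200=28  201=47  202=51  203=26  204=49
Turnaround (C−A): 200=28  201=43  202=43  203=18  204=41

203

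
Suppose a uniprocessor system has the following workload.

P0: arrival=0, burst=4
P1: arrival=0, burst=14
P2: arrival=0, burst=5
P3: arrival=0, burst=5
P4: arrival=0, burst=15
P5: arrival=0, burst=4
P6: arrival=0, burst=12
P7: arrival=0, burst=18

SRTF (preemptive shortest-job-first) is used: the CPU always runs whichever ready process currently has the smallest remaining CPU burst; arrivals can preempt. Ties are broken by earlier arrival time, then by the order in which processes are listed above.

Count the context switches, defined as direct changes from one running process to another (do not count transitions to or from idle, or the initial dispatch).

7

Gantt: | P0 0-4 | P5 4-8 | P2 8-13 | P3 13-18 | P6 18-30 | P1 30-44 | P4 44-59 | P7 59-77 |
Completion: P0=4  P1=44  P2=13  P3=18  P4=59  P5=8  P6=30  P7=77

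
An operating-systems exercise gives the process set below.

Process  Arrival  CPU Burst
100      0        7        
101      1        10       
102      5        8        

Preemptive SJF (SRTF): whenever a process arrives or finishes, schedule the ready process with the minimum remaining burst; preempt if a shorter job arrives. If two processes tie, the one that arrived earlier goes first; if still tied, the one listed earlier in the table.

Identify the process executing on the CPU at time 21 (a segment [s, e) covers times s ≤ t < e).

Schedule: | 100 0-7 | 102 7-15 | 101 15-25 |
Completion: 100=7  101=25  102=15

101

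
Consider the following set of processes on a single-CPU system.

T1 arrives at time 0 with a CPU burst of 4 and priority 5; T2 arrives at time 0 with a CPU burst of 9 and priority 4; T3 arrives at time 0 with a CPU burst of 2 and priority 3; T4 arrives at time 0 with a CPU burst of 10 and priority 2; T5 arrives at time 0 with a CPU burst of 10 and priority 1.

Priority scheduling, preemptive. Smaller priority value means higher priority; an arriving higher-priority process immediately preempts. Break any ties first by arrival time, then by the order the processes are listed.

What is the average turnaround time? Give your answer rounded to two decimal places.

Timeline: | T5 0-10 | T4 10-20 | T3 20-22 | T2 22-31 | T1 31-35 |
Completion: T1=35  T2=31  T3=22  T4=20  T5=10
Turnaround (C−A): T1=35  T2=31  T3=22  T4=20  T5=10
Turnaround times: T1=35, T2=31, T3=22, T4=20, T5=10
Average turnaround = (35+31+22+20+10) / 5 = 118/5 = 23.60

23.60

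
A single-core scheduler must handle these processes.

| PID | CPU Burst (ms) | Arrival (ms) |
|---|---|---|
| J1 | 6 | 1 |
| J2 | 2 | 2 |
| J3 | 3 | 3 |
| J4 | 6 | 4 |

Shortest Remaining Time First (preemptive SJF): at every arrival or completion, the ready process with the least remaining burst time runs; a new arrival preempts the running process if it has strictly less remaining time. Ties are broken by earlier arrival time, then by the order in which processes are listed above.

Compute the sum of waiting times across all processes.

Schedule: | idle 0-1 | J1 1-2 | J2 2-4 | J3 4-7 | J1 7-12 | J4 12-18 |
Completion: J1=12  J2=4  J3=7  J4=18
Waiting = turnaround − burst: J1=5, J2=0, J3=1, J4=8
Total waiting = 5 + 0 + 1 + 8 = 14

14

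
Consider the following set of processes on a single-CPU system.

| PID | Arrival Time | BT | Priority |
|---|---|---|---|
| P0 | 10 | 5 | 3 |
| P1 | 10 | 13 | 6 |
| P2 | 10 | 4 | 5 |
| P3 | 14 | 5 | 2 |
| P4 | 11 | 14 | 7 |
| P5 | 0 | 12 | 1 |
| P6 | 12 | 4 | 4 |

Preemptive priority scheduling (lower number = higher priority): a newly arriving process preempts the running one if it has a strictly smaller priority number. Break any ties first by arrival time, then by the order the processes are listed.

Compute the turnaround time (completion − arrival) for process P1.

Gantt: | P5 0-12 | P0 12-14 | P3 14-19 | P0 19-22 | P6 22-26 | P2 26-30 | P1 30-43 | P4 43-57 |
Completion: P0=22  P1=43  P2=30  P3=19  P4=57  P5=12  P6=26
Turnaround (C−A): P0=12  P1=33  P2=20  P3=5  P4=46  P5=12  P6=14
Turnaround(P1) = completion − arrival = 43 − 10 = 33

33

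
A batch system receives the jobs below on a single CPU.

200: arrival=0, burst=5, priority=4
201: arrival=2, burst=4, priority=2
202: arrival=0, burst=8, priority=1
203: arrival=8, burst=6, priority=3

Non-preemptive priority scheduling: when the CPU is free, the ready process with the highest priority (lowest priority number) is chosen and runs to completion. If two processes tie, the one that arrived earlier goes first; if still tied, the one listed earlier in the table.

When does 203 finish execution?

18

Schedule: | 202 0-8 | 201 8-12 | 203 12-18 | 200 18-23 |
Completion: 200=23  201=12  202=8  203=18
Turnaround (C−A): 200=23  201=10  202=8  203=10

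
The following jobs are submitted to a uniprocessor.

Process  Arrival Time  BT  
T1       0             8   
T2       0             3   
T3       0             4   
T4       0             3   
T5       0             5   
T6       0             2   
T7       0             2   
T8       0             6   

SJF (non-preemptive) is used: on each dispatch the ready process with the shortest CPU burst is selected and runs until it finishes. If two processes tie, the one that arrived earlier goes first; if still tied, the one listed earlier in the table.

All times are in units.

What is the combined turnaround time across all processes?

Schedule: | T6 0-2 | T7 2-4 | T2 4-7 | T4 7-10 | T3 10-14 | T5 14-19 | T8 19-25 | T1 25-33 |
Completion: T1=33  T2=7  T3=14  T4=10  T5=19  T6=2  T7=4  T8=25
Turnaround = completion − arrival: T1=33, T2=7, T3=14, T4=10, T5=19, T6=2, T7=4, T8=25
Total turnaround = 33 + 7 + 14 + 10 + 19 + 2 + 4 + 25 = 114

114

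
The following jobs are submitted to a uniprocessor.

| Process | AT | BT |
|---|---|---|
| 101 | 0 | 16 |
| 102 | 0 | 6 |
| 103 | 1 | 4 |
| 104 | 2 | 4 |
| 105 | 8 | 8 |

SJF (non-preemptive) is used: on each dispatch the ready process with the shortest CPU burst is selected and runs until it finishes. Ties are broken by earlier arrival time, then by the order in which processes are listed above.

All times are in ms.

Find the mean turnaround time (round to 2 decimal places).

Schedule: | 102 0-6 | 103 6-10 | 104 10-14 | 105 14-22 | 101 22-38 |
Completion: 101=38  102=6  103=10  104=14  105=22
Turnaround (C−A): 101=38  102=6  103=9  104=12  105=14
Turnaround times: 101=38, 102=6, 103=9, 104=12, 105=14
Average turnaround = (38+6+9+12+14) / 5 = 79/5 = 15.80

15.80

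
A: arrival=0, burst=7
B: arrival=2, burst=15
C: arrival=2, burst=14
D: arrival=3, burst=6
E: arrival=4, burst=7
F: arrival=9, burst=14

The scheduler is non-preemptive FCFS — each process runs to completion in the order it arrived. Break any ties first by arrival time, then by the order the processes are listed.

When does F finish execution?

63

Gantt: | A 0-7 | B 7-22 | C 22-36 | D 36-42 | E 42-49 | F 49-63 |
Completion: A=7  B=22  C=36  D=42  E=49  F=63
Turnaround (C−A): A=7  B=20  C=34  D=39  E=45  F=54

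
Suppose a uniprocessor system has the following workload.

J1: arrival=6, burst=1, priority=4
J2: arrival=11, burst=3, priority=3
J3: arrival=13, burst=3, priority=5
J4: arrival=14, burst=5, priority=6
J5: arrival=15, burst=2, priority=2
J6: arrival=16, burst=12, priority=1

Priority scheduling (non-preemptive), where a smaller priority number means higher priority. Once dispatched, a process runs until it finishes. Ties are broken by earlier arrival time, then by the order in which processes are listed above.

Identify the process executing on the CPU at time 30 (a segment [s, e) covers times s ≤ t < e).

Gantt: | idle 0-6 | J1 6-7 | idle 7-11 | J2 11-14 | J3 14-17 | J6 17-29 | J5 29-31 | J4 31-36 |
Completion: J1=7  J2=14  J3=17  J4=36  J5=31  J6=29
Turnaround (C−A): J1=1  J2=3  J3=4  J4=22  J5=16  J6=13

J5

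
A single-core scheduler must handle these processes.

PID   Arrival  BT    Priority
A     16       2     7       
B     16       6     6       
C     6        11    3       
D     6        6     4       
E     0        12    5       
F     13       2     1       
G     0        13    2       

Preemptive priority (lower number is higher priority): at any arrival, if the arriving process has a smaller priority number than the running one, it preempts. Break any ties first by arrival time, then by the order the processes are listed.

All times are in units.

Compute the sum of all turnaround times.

175

Schedule: | G 0-13 | F 13-15 | C 15-26 | D 26-32 | E 32-44 | B 44-50 | A 50-52 |
Completion: A=52  B=50  C=26  D=32  E=44  F=15  G=13
Turnaround (C−A): A=36  B=34  C=20  D=26  E=44  F=2  G=13
Turnaround = completion − arrival: A=36, B=34, C=20, D=26, E=44, F=2, G=13
Total turnaround = 36 + 34 + 20 + 26 + 44 + 2 + 13 = 175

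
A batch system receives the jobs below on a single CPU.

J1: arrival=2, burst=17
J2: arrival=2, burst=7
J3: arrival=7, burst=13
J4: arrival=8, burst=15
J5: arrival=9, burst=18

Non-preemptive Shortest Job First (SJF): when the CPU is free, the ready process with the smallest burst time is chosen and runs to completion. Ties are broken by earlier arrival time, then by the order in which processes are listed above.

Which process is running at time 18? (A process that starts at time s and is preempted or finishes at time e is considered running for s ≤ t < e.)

Schedule: | idle 0-2 | J2 2-9 | J3 9-22 | J4 22-37 | J1 37-54 | J5 54-72 |
Completion: J1=54  J2=9  J3=22  J4=37  J5=72

J3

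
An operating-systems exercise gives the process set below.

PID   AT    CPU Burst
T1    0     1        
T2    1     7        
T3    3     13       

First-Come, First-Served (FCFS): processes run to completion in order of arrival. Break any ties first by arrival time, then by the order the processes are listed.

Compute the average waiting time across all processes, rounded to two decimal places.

Schedule: | T1 0-1 | T2 1-8 | T3 8-21 |
Completion: T1=1  T2=8  T3=21
Waiting times: T1=0, T2=0, T3=5
Average waiting = (0+0+5) / 3 = 5/3 = 1.67

1.67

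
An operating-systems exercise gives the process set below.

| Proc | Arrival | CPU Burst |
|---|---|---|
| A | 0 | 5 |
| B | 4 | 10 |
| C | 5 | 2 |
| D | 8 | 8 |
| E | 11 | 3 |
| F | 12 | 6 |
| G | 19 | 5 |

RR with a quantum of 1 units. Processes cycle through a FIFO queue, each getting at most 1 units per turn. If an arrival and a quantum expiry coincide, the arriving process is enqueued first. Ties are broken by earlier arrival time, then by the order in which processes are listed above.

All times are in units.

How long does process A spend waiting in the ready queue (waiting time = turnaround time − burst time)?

Schedule: | A 0-4 | B 4-5 | A 5-6 | C 6-7 | B 7-8 | C 8-9 | D 9-10 | B 10-11 | D 11-12 | E 12-13 | B 13-14 | F 14-15 | D 15-16 | E 16-17 | B 17-18 | F 18-19 | D 19-20 | E 20-21 | B 21-22 | G 22-23 | F 23-24 | D 24-25 | B 25-26 | G 26-27 | F 27-28 | D 28-29 | B 29-30 | G 30-31 | F 31-32 | D 32-33 | B 33-34 | G 34-35 | F 35-36 | D 36-37 | B 37-38 | G 38-39 |
Completion: A=6  B=38  C=9  D=37  E=21  F=36  G=39
Turnaround (C−A): A=6  B=34  C=4  D=29  E=10  F=24  G=20
Waiting(A) = turnaround − burst = 6 − 5 = 1

1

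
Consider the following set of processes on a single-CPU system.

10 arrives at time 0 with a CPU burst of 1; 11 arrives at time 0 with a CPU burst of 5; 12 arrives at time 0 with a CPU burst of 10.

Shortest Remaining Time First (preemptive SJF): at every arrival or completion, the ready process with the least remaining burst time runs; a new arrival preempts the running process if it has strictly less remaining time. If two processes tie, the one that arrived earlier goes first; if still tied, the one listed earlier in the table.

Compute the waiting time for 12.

Schedule: | 10 0-1 | 11 1-6 | 12 6-16 |
Completion: 10=1  11=6  12=16
Turnaround (C−A): 10=1  11=6  12=16
Waiting(12) = turnaround − burst = 16 − 10 = 6

6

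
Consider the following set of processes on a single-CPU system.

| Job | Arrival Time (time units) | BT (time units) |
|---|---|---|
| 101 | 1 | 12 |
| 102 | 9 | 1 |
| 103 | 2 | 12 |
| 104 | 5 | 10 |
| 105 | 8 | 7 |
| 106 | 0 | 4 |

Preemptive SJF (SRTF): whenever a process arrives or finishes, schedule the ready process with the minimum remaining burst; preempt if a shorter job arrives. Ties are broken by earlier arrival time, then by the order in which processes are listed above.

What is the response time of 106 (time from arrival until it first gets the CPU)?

Gantt: | 106 0-4 | 101 4-5 | 104 5-9 | 102 9-10 | 104 10-16 | 105 16-23 | 101 23-34 | 103 34-46 |
Completion: 101=34  102=10  103=46  104=16  105=23  106=4
Response(106) = first start − arrival = 0 − 0 = 0

0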